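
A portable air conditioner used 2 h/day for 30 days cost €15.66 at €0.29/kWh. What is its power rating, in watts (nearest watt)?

900 W

Energy = €15.66 ÷ €0.29/kWh = 54 kWh
Runtime = 2 h/day × 30 days = 60 h
Power = 54 kWh ÷ 60 h = 0.9 kW = 900 W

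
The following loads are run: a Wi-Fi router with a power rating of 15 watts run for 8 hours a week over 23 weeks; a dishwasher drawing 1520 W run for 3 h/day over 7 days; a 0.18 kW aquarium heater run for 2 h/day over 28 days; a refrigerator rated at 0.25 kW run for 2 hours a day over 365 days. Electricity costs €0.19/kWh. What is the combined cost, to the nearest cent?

€43.18

Wi-Fi router: Runtime = 8 h/week × 23 weeks = 184 h
Wi-Fi router: 0.015 kW × 184 h = 2.76 kWh
dishwasher: Runtime = 3 h/day × 7 days = 21 h
dishwasher: 1.52 kW × 21 h = 31.92 kWh
aquarium heater: Runtime = 2 h/day × 28 days = 56 h
aquarium heater: 0.18 kW × 56 h = 10.08 kWh
refrigerator: Runtime = 2 h/day × 365 days = 730 h
refrigerator: 0.25 kW × 730 h = 182.5 kWh
Total energy = 227.26 kWh
Cost = 227.26 × €0.19 = €43.18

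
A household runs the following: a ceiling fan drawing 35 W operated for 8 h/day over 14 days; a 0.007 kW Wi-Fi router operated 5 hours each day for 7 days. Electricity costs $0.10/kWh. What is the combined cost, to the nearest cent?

$0.42

ceiling fan: Runtime = 8 h/day × 14 days = 112 h
ceiling fan: 0.035 kW × 112 h = 3.92 kWh
Wi-Fi router: Runtime = 5 h/day × 7 days = 35 h
Wi-Fi router: 0.007 kW × 35 h = 0.245 kWh
Total energy = 4.165 kWh
Cost = 4.165 × $0.10 = $0.42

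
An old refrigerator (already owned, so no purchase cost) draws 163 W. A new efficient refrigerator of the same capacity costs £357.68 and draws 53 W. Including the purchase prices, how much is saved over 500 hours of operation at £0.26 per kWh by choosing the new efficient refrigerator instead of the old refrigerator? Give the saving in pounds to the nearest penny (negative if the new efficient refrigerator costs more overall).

old refrigerator: £0.00 + (163/1000) kW × 500 h × £0.26 = £0.00 + £21.19 = £21.19
new efficient refrigerator: £357.68 + (53/1000) kW × 500 h × £0.26 = £357.68 + £6.89 = £364.57
Saving = £21.19 − £364.57 = −£343.38

-£343.38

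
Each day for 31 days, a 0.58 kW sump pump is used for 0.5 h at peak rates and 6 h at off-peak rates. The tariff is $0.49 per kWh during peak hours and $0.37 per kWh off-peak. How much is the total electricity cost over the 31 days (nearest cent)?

Peak energy = 0.58 kW × 0.5 h × 31 = 8.99 kWh
Off-peak energy = 0.58 kW × 6 h × 31 = 107.88 kWh
Cost = 8.99 × $0.49 + 107.88 × $0.37 = $4.4051 + $39.9156 = $44.32

$44.32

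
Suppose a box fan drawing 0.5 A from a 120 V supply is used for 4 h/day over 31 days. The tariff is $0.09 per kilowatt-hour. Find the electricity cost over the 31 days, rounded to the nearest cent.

$0.67

Power = 0.5 A × 120 V = 60 W = 0.06 kW
Runtime = 4 h/day × 31 days = 124 h
Energy = 0.06 kW × 124 h = 7.44 kWh
Cost = 7.44 kWh × $0.09/kWh = $0.67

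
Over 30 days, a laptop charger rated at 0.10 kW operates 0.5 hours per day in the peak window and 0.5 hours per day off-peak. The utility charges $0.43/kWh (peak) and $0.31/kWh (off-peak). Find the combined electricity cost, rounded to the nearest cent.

Peak energy = 0.1 kW × 0.5 h × 30 = 1.5 kWh
Off-peak energy = 0.1 kW × 0.5 h × 30 = 1.5 kWh
Cost = 1.5 × $0.43 + 1.5 × $0.31 = $0.645 + $0.465 = $1.11

$1.11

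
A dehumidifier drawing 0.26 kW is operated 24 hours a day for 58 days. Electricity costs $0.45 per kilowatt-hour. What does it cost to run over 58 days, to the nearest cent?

$162.86

Runtime = 24 h × 58 = 1392 h
Energy = 0.26 kW × 1392 h = 361.92 kWh
Cost = 361.92 kWh × $0.45/kWh = $162.86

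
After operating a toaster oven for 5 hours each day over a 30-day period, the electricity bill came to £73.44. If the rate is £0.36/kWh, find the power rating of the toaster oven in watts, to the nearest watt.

Energy = £73.44 ÷ £0.36/kWh = 204 kWh
Runtime = 5 h/day × 30 days = 150 h
Power = 204 kWh ÷ 150 h = 1.36 kW = 1360 W

1360 W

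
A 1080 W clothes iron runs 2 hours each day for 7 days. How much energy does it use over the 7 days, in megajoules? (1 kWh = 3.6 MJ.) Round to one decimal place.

54.4 MJ

Runtime = 2 h/day × 7 days = 14 h
Energy = 1.08 kW × 14 h = 15.12 kWh
= 15.12 × 3.6 MJ = 54.4 MJ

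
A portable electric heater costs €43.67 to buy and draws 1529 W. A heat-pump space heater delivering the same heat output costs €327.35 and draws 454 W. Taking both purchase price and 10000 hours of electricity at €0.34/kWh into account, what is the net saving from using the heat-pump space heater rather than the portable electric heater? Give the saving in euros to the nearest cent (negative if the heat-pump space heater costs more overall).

€3371.32

portable electric heater: €43.67 + (1529/1000) kW × 10000 h × €0.34 = €43.67 + €5198.6 = €5242.27
heat-pump space heater: €327.35 + (454/1000) kW × 10000 h × €0.34 = €327.35 + €1543.6 = €1870.95
Saving = €5242.27 − €1870.95 = €3371.32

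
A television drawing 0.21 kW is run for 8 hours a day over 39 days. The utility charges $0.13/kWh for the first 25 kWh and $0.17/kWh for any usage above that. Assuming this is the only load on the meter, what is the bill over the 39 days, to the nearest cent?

$10.14

Runtime = 8 h/day × 39 days = 312 h
Energy = 0.21 kW × 312 h = 65.52 kWh
Tier 1 (0–25 kWh): 25 × $0.13 = $3.25
Above 25 kWh: 40.52 × $0.17 = $6.8884
Bill = $10.14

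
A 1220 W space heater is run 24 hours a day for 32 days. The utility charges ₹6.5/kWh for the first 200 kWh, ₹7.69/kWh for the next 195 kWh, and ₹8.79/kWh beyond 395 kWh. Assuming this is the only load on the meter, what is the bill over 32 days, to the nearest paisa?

₹7563.38

Runtime = 24 h × 32 = 768 h
Energy = 1.22 kW × 768 h = 936.96 kWh
Tier 1 (0–200 kWh): 200 × ₹6.5 = ₹1300
Tier 2 (200–395 kWh): 195 × ₹7.69 = ₹1499.55
Above 395 kWh: 541.96 × ₹8.79 = ₹4763.8284
Bill = ₹7563.38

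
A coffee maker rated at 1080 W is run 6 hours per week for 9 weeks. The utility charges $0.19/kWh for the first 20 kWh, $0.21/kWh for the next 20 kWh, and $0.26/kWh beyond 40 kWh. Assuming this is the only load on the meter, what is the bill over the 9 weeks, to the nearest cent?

$12.76

Runtime = 6 h/week × 9 weeks = 54 h
Energy = 1.08 kW × 54 h = 58.32 kWh
Tier 1 (0–20 kWh): 20 × $0.19 = $3.8
Tier 2 (20–40 kWh): 20 × $0.21 = $4.2
Above 40 kWh: 18.32 × $0.26 = $4.7632
Bill = $12.76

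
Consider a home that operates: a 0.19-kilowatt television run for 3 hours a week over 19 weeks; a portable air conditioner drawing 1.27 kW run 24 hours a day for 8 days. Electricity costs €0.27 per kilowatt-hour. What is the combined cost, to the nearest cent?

television: Runtime = 3 h/week × 19 weeks = 57 h
television: 0.19 kW × 57 h = 10.83 kWh
portable air conditioner: Runtime = 24 h × 8 = 192 h
portable air conditioner: 1.27 kW × 192 h = 243.84 kWh
Total energy = 254.67 kWh
Cost = 254.67 × €0.27 = €68.76

€68.76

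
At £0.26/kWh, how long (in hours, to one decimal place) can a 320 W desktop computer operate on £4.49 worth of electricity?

Energy available = £4.49 ÷ £0.26/kWh = 17.2692 kWh
Hours = 17.2692 kWh ÷ 0.32 kW = 54.0 h

54.0 h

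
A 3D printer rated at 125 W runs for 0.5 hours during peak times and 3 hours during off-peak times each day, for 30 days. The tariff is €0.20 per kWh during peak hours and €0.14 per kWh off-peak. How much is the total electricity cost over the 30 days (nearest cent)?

Peak energy = 0.125 kW × 0.5 h × 30 = 1.875 kWh
Off-peak energy = 0.125 kW × 3 h × 30 = 11.25 kWh
Cost = 1.875 × €0.20 + 11.25 × €0.14 = €0.375 + €1.575 = €1.95

€1.95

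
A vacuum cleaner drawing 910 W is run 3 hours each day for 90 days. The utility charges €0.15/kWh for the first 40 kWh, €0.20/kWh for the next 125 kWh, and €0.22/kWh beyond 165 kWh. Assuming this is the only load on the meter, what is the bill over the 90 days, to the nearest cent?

€48.75

Runtime = 3 h/day × 90 days = 270 h
Energy = 0.91 kW × 270 h = 245.7 kWh
Tier 1 (0–40 kWh): 40 × €0.15 = €6
Tier 2 (40–165 kWh): 125 × €0.20 = €25
Above 165 kWh: 80.7 × €0.22 = €17.754
Bill = €48.75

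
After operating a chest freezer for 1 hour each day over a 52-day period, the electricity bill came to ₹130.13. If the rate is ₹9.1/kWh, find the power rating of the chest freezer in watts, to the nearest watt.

275 W

Energy = ₹130.13 ÷ ₹9.1/kWh = 14.3 kWh
Runtime = 1 h/day × 52 days = 52 h
Power = 14.3 kWh ÷ 52 h = 0.275 kW = 275 W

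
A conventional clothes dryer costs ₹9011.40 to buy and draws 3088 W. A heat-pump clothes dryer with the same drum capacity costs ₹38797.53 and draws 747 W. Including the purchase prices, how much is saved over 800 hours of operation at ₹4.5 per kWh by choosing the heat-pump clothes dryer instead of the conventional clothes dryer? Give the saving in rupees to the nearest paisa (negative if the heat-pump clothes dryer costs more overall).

-₹21358.53

conventional clothes dryer: ₹9011.40 + (3088/1000) kW × 800 h × ₹4.5 = ₹9011.40 + ₹11116.8 = ₹20128.2
heat-pump clothes dryer: ₹38797.53 + (747/1000) kW × 800 h × ₹4.5 = ₹38797.53 + ₹2689.2 = ₹41486.73
Saving = ₹20128.2 − ₹41486.73 = −₹21358.53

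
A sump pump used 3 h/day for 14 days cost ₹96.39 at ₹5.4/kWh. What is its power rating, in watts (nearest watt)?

Energy = ₹96.39 ÷ ₹5.4/kWh = 17.85 kWh
Runtime = 3 h/day × 14 days = 42 h
Power = 17.85 kWh ÷ 42 h = 0.425 kW = 425 W

425 W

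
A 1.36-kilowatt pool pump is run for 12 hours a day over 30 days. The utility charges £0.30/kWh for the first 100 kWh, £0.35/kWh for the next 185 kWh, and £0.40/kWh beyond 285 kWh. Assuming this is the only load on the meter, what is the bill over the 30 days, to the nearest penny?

£176.59

Runtime = 12 h/day × 30 days = 360 h
Energy = 1.36 kW × 360 h = 489.6 kWh
Tier 1 (0–100 kWh): 100 × £0.30 = £30
Tier 2 (100–285 kWh): 185 × £0.35 = £64.75
Above 285 kWh: 204.6 × £0.40 = £81.84
Bill = £176.59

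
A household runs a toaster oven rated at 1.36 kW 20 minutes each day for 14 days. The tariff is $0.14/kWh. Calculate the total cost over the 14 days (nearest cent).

$0.89

Runtime = 20 min × 14 = 280 min = 4.666666… h
Energy = 1.36 kW × 4.666666… h = 6.346666… kWh
Cost = 6.346666… kWh × $0.14/kWh = $0.89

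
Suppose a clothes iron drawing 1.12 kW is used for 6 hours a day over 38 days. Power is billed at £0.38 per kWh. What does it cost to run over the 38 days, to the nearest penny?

Runtime = 6 h/day × 38 days = 228 h
Energy = 1.12 kW × 228 h = 255.36 kWh
Cost = 255.36 kWh × £0.38/kWh = £97.04

£97.04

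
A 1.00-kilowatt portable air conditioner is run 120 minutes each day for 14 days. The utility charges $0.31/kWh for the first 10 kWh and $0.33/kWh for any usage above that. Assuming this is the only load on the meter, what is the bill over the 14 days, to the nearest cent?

Runtime = 120 min × 14 = 1680 min = 28 h
Energy = 1 kW × 28 h = 28 kWh
Tier 1 (0–10 kWh): 10 × $0.31 = $3.1
Above 10 kWh: 18 × $0.33 = $5.94
Bill = $9.04

$9.04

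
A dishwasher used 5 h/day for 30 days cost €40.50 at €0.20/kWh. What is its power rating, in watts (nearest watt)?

1350 W

Energy = €40.50 ÷ €0.20/kWh = 202.5 kWh
Runtime = 5 h/day × 30 days = 150 h
Power = 202.5 kWh ÷ 150 h = 1.35 kW = 1350 W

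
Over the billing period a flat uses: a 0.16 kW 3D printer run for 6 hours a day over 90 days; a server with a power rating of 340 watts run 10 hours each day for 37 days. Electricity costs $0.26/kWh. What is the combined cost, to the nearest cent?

$55.17

3D printer: Runtime = 6 h/day × 90 days = 540 h
3D printer: 0.16 kW × 540 h = 86.4 kWh
server: Runtime = 10 h/day × 37 days = 370 h
server: 0.34 kW × 370 h = 125.8 kWh
Total energy = 212.2 kWh
Cost = 212.2 × $0.26 = $55.17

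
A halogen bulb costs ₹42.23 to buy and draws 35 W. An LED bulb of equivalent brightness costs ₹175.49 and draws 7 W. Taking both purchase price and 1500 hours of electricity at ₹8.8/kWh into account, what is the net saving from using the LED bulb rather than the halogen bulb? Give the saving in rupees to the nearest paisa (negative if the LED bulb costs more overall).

halogen bulb: ₹42.23 + (35/1000) kW × 1500 h × ₹8.8 = ₹42.23 + ₹462 = ₹504.23
LED bulb: ₹175.49 + (7/1000) kW × 1500 h × ₹8.8 = ₹175.49 + ₹92.4 = ₹267.89
Saving = ₹504.23 − ₹267.89 = ₹236.34

₹236.34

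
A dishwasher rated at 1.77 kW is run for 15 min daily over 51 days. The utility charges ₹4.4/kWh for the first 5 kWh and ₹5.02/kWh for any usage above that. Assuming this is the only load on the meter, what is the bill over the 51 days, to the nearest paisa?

Runtime = 15 min × 51 = 765 min = 12.75 h
Energy = 1.77 kW × 12.75 h = 22.5675 kWh
Tier 1 (0–5 kWh): 5 × ₹4.4 = ₹22
Above 5 kWh: 17.5675 × ₹5.02 = ₹88.18885
Bill = ₹110.19

₹110.19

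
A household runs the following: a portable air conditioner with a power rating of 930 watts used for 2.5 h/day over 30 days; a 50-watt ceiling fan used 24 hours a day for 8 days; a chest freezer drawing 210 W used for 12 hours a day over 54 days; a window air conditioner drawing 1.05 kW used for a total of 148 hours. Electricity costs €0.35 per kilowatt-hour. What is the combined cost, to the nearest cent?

€129.79

portable air conditioner: Runtime = 2.5 h/day × 30 days = 75 h
portable air conditioner: 0.93 kW × 75 h = 69.75 kWh
ceiling fan: Runtime = 24 h × 8 = 192 h
ceiling fan: 0.05 kW × 192 h = 9.6 kWh
chest freezer: Runtime = 12 h/day × 54 days = 648 h
chest freezer: 0.21 kW × 648 h = 136.08 kWh
window air conditioner: 1.05 kW × 148 h = 155.4 kWh
Total energy = 370.83 kWh
Cost = 370.83 × €0.35 = €129.79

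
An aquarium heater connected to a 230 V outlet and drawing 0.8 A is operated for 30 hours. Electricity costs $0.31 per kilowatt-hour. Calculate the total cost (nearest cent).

Power = 0.8 A × 230 V = 184 W = 0.184 kW
Energy = 0.184 kW × 30 h = 5.52 kWh
Cost = 5.52 kWh × $0.31/kWh = $1.71

$1.71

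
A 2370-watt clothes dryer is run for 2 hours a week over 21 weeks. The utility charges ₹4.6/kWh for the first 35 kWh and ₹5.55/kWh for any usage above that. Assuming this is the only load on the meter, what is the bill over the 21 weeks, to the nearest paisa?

₹519.20

Runtime = 2 h/week × 21 weeks = 42 h
Energy = 2.37 kW × 42 h = 99.54 kWh
Tier 1 (0–35 kWh): 35 × ₹4.6 = ₹161
Above 35 kWh: 64.54 × ₹5.55 = ₹358.197
Bill = ₹519.20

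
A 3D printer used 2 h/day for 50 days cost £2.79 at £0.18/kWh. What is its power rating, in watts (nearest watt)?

155 W

Energy = £2.79 ÷ £0.18/kWh = 15.5 kWh
Runtime = 2 h/day × 50 days = 100 h
Power = 15.5 kWh ÷ 100 h = 0.155 kW = 155 W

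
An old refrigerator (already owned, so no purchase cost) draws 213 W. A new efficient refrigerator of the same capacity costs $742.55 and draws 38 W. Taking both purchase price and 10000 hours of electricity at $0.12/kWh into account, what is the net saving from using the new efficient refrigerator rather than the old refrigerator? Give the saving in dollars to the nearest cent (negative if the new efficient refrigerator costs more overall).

old refrigerator: $0.00 + (213/1000) kW × 10000 h × $0.12 = $0.00 + $255.6 = $255.6
new efficient refrigerator: $742.55 + (38/1000) kW × 10000 h × $0.12 = $742.55 + $45.6 = $788.15
Saving = $255.6 − $788.15 = −$532.55

-$532.55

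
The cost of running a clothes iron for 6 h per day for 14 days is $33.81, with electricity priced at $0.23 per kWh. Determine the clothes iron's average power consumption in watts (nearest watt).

1750 W

Energy = $33.81 ÷ $0.23/kWh = 147 kWh
Runtime = 6 h/day × 14 days = 84 h
Power = 147 kWh ÷ 84 h = 1.75 kW = 1750 W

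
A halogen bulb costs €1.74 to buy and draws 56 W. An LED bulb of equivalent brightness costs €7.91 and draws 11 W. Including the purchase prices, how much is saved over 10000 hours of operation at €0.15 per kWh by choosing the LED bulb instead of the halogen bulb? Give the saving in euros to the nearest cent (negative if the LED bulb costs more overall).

halogen bulb: €1.74 + (56/1000) kW × 10000 h × €0.15 = €1.74 + €84 = €85.74
LED bulb: €7.91 + (11/1000) kW × 10000 h × €0.15 = €7.91 + €16.5 = €24.41
Saving = €85.74 − €24.41 = €61.33

€61.33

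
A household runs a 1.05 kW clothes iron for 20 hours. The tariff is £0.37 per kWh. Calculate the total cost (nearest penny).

£7.77

Energy = 1.05 kW × 20 h = 21 kWh
Cost = 21 kWh × £0.37/kWh = £7.77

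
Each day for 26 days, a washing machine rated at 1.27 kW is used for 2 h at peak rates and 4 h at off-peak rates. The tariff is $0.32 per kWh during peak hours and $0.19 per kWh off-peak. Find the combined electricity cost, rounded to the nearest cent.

Peak energy = 1.27 kW × 2 h × 26 = 66.04 kWh
Off-peak energy = 1.27 kW × 4 h × 26 = 132.08 kWh
Cost = 66.04 × $0.32 + 132.08 × $0.19 = $21.1328 + $25.0952 = $46.23

$46.23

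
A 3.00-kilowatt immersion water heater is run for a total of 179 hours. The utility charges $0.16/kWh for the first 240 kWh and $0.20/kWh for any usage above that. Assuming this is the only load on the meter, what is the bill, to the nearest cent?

Energy = 3 kW × 179 h = 537 kWh
Tier 1 (0–240 kWh): 240 × $0.16 = $38.4
Above 240 kWh: 297 × $0.20 = $59.4
Bill = $97.80

$97.80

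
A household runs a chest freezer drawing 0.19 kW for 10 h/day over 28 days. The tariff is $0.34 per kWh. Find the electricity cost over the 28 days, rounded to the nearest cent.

$18.09

Runtime = 10 h/day × 28 days = 280 h
Energy = 0.19 kW × 280 h = 53.2 kWh
Cost = 53.2 kWh × $0.34/kWh = $18.09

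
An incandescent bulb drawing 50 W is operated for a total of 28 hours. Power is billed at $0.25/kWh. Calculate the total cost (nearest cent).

$0.35

Energy = 0.05 kW × 28 h = 1.4 kWh
Cost = 1.4 kWh × $0.25/kWh = $0.35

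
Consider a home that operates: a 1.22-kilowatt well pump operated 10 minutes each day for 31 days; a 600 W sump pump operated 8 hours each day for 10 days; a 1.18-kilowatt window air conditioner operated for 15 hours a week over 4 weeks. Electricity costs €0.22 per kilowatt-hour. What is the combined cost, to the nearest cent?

€27.52

well pump: Runtime = 10 min × 31 = 310 min = 5.166666… h
well pump: 1.22 kW × 5.166666… h = 6.303333… kWh
sump pump: Runtime = 8 h/day × 10 days = 80 h
sump pump: 0.6 kW × 80 h = 48 kWh
window air conditioner: Runtime = 15 h/week × 4 weeks = 60 h
window air conditioner: 1.18 kW × 60 h = 70.8 kWh
Total energy = 125.103333… kWh
Cost = 125.103333… × €0.22 = €27.52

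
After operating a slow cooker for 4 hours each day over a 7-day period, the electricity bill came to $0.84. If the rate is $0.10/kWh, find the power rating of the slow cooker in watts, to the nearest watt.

Energy = $0.84 ÷ $0.10/kWh = 8.4 kWh
Runtime = 4 h/day × 7 days = 28 h
Power = 8.4 kWh ÷ 28 h = 0.3 kW = 300 W

300 W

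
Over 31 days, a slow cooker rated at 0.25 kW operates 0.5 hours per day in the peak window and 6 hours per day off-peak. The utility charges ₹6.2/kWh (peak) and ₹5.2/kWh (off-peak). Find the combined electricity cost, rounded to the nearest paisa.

Peak energy = 0.25 kW × 0.5 h × 31 = 3.875 kWh
Off-peak energy = 0.25 kW × 6 h × 31 = 46.5 kWh
Cost = 3.875 × ₹6.2 + 46.5 × ₹5.2 = ₹24.025 + ₹241.8 = ₹265.83

₹265.83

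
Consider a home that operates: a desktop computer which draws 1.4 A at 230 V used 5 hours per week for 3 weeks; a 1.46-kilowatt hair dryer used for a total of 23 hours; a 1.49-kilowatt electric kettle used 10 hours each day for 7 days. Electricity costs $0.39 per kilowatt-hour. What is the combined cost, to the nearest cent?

$55.66

desktop computer: Power = 1.4 A × 230 V = 322 W = 0.322 kW
desktop computer: Runtime = 5 h/week × 3 weeks = 15 h
desktop computer: 0.322 kW × 15 h = 4.83 kWh
hair dryer: 1.46 kW × 23 h = 33.58 kWh
electric kettle: Runtime = 10 h/day × 7 days = 70 h
electric kettle: 1.49 kW × 70 h = 104.3 kWh
Total energy = 142.71 kWh
Cost = 142.71 × $0.39 = $55.66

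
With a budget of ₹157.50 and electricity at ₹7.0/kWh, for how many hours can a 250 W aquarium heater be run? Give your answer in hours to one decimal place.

Energy available = ₹157.50 ÷ ₹7.0/kWh = 22.5 kWh
Hours = 22.5 kWh ÷ 0.25 kW = 90.0 h

90.0 h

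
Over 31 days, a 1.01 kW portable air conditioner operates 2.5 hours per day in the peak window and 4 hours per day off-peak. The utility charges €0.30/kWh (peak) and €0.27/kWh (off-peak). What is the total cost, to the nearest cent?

Peak energy = 1.01 kW × 2.5 h × 31 = 78.275 kWh
Off-peak energy = 1.01 kW × 4 h × 31 = 125.24 kWh
Cost = 78.275 × €0.30 + 125.24 × €0.27 = €23.4825 + €33.8148 = €57.30

€57.30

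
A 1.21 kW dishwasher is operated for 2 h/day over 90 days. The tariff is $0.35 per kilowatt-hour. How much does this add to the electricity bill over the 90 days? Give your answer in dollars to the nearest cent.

Runtime = 2 h/day × 90 days = 180 h
Energy = 1.21 kW × 180 h = 217.8 kWh
Cost = 217.8 kWh × $0.35/kWh = $76.23

$76.23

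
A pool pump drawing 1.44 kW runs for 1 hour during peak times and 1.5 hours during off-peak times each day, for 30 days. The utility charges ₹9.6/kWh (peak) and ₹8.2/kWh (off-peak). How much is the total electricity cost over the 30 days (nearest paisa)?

Peak energy = 1.44 kW × 1 h × 30 = 43.2 kWh
Off-peak energy = 1.44 kW × 1.5 h × 30 = 64.8 kWh
Cost = 43.2 × ₹9.6 + 64.8 × ₹8.2 = ₹414.72 + ₹531.36 = ₹946.08

₹946.08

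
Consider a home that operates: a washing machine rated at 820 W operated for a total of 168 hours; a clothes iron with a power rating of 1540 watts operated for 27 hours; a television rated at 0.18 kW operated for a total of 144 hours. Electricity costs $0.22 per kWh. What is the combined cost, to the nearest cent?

$45.16

washing machine: 0.82 kW × 168 h = 137.76 kWh
clothes iron: 1.54 kW × 27 h = 41.58 kWh
television: 0.18 kW × 144 h = 25.92 kWh
Total energy = 205.26 kWh
Cost = 205.26 × $0.22 = $45.16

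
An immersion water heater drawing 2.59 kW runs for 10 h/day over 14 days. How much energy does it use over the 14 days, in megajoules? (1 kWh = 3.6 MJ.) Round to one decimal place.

Runtime = 10 h/day × 14 days = 140 h
Energy = 2.59 kW × 140 h = 362.6 kWh
= 362.6 × 3.6 MJ = 1305.4 MJ

1305.4 MJ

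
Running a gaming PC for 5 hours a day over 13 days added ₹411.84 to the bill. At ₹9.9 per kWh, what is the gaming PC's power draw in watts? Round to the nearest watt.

Energy = ₹411.84 ÷ ₹9.9/kWh = 41.6 kWh
Runtime = 5 h/day × 13 days = 65 h
Power = 41.6 kWh ÷ 65 h = 0.64 kW = 640 W

640 W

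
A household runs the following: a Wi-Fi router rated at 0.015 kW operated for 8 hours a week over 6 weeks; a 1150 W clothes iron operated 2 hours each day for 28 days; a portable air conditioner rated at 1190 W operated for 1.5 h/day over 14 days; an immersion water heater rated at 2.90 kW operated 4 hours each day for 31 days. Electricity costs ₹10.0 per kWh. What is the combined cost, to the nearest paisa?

₹4497.10

Wi-Fi router: Runtime = 8 h/week × 6 weeks = 48 h
Wi-Fi router: 0.015 kW × 48 h = 0.72 kWh
clothes iron: Runtime = 2 h/day × 28 days = 56 h
clothes iron: 1.15 kW × 56 h = 64.4 kWh
portable air conditioner: Runtime = 1.5 h/day × 14 days = 21 h
portable air conditioner: 1.19 kW × 21 h = 24.99 kWh
immersion water heater: Runtime = 4 h/day × 31 days = 124 h
immersion water heater: 2.9 kW × 124 h = 359.6 kWh
Total energy = 449.71 kWh
Cost = 449.71 × ₹10.0 = ₹4497.10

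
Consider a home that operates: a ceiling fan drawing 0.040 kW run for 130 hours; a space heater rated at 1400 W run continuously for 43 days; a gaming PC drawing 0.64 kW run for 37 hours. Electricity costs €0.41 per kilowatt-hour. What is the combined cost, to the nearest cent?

€604.21

ceiling fan: 0.04 kW × 130 h = 5.2 kWh
space heater: Runtime = 24 h × 43 = 1032 h
space heater: 1.4 kW × 1032 h = 1444.8 kWh
gaming PC: 0.64 kW × 37 h = 23.68 kWh
Total energy = 1473.68 kWh
Cost = 1473.68 × €0.41 = €604.21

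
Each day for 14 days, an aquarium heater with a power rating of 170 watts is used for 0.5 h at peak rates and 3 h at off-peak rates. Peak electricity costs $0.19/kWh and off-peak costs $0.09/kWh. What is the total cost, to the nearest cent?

$0.87

Peak energy = 0.17 kW × 0.5 h × 14 = 1.19 kWh
Off-peak energy = 0.17 kW × 3 h × 14 = 7.14 kWh
Cost = 1.19 × $0.19 + 7.14 × $0.09 = $0.2261 + $0.6426 = $0.87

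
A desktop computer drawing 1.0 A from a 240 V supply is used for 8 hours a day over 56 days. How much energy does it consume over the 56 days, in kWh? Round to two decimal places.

Power = 1.0 A × 240 V = 240 W = 0.24 kW
Runtime = 8 h/day × 56 days = 448 h
Energy = 0.24 kW × 448 h = 107.52 kWh

107.52 kWh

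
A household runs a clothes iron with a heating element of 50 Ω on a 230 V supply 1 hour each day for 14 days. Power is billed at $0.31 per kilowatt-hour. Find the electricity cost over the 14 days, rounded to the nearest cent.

Power = V²/R = 230²/50 = 1058 W = 1.058 kW
Runtime = 1 h/day × 14 days = 14 h
Energy = 1.058 kW × 14 h = 14.812 kWh
Cost = 14.812 kWh × $0.31/kWh = $4.59

$4.59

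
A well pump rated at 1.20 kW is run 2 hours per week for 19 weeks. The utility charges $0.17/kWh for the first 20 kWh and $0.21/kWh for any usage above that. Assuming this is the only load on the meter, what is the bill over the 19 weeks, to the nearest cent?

$8.78

Runtime = 2 h/week × 19 weeks = 38 h
Energy = 1.2 kW × 38 h = 45.6 kWh
Tier 1 (0–20 kWh): 20 × $0.17 = $3.4
Above 20 kWh: 25.6 × $0.21 = $5.376
Bill = $8.78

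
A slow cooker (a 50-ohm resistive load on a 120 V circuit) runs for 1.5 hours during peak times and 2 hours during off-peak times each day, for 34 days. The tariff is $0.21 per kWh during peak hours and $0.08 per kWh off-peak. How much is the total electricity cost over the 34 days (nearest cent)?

$4.65

Power = V²/R = 120²/50 = 288 W = 0.288 kW
Peak energy = 0.288 kW × 1.5 h × 34 = 14.688 kWh
Off-peak energy = 0.288 kW × 2 h × 34 = 19.584 kWh
Cost = 14.688 × $0.21 + 19.584 × $0.08 = $3.08448 + $1.56672 = $4.65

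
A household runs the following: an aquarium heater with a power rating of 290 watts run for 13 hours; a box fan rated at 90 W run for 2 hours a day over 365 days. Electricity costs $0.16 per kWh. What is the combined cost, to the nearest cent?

aquarium heater: 0.29 kW × 13 h = 3.77 kWh
box fan: Runtime = 2 h/day × 365 days = 730 h
box fan: 0.09 kW × 730 h = 65.7 kWh
Total energy = 69.47 kWh
Cost = 69.47 × $0.16 = $11.12

$11.12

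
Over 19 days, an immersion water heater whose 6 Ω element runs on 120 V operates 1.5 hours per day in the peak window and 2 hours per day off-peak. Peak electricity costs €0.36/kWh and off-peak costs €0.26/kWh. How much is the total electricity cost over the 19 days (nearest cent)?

€48.34

Power = V²/R = 120²/6 = 2400 W = 2.4 kW
Peak energy = 2.4 kW × 1.5 h × 19 = 68.4 kWh
Off-peak energy = 2.4 kW × 2 h × 19 = 91.2 kWh
Cost = 68.4 × €0.36 + 91.2 × €0.26 = €24.624 + €23.712 = €48.34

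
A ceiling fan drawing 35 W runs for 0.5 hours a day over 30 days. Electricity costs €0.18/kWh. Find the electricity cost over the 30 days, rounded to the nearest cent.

Runtime = 0.5 h/day × 30 days = 15 h
Energy = 0.035 kW × 15 h = 0.525 kWh
Cost = 0.525 kWh × €0.18/kWh = €0.09

€0.09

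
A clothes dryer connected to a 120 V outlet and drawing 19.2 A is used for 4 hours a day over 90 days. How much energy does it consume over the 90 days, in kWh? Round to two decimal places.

Power = 19.2 A × 120 V = 2304 W = 2.304 kW
Runtime = 4 h/day × 90 days = 360 h
Energy = 2.304 kW × 360 h = 829.44 kWh

829.44 kWh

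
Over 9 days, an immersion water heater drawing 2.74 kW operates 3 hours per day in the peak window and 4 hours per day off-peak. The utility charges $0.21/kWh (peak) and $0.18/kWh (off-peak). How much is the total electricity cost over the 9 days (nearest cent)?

$33.29

Peak energy = 2.74 kW × 3 h × 9 = 73.98 kWh
Off-peak energy = 2.74 kW × 4 h × 9 = 98.64 kWh
Cost = 73.98 × $0.21 + 98.64 × $0.18 = $15.5358 + $17.7552 = $33.29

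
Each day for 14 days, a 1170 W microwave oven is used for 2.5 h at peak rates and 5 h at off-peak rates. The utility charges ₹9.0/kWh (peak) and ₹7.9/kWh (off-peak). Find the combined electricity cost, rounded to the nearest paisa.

₹1015.56

Peak energy = 1.17 kW × 2.5 h × 14 = 40.95 kWh
Off-peak energy = 1.17 kW × 5 h × 14 = 81.9 kWh
Cost = 40.95 × ₹9.0 + 81.9 × ₹7.9 = ₹368.55 + ₹647.01 = ₹1015.56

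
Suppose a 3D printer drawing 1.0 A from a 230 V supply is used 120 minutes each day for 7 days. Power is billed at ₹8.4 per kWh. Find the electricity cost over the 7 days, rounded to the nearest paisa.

₹27.05

Power = 1.0 A × 230 V = 230 W = 0.23 kW
Runtime = 120 min × 7 = 840 min = 14 h
Energy = 0.23 kW × 14 h = 3.22 kWh
Cost = 3.22 kWh × ₹8.4/kWh = ₹27.05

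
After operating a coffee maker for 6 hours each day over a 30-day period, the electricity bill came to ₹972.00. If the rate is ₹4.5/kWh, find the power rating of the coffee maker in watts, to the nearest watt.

1200 W

Energy = ₹972.00 ÷ ₹4.5/kWh = 216 kWh
Runtime = 6 h/day × 30 days = 180 h
Power = 216 kWh ÷ 180 h = 1.2 kW = 1200 W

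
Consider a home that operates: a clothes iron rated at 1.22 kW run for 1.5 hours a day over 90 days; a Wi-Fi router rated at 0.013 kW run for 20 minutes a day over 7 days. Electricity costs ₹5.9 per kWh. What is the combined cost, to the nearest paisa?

clothes iron: Runtime = 1.5 h/day × 90 days = 135 h
clothes iron: 1.22 kW × 135 h = 164.7 kWh
Wi-Fi router: Runtime = 20 min × 7 = 140 min = 2.333333… h
Wi-Fi router: 0.013 kW × 2.333333… h = 0.030333… kWh
Total energy = 164.730333… kWh
Cost = 164.730333… × ₹5.9 = ₹971.91

₹971.91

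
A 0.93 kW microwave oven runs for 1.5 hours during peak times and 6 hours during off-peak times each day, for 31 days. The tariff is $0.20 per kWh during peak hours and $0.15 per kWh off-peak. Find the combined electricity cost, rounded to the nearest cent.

Peak energy = 0.93 kW × 1.5 h × 31 = 43.245 kWh
Off-peak energy = 0.93 kW × 6 h × 31 = 172.98 kWh
Cost = 43.245 × $0.20 + 172.98 × $0.15 = $8.649 + $25.947 = $34.60

$34.60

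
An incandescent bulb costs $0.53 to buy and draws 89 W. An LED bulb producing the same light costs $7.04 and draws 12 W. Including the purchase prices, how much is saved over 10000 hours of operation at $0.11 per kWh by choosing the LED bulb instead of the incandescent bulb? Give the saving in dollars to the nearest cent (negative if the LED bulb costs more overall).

incandescent bulb: $0.53 + (89/1000) kW × 10000 h × $0.11 = $0.53 + $97.9 = $98.43
LED bulb: $7.04 + (12/1000) kW × 10000 h × $0.11 = $7.04 + $13.2 = $20.24
Saving = $98.43 − $20.24 = $78.19

$78.19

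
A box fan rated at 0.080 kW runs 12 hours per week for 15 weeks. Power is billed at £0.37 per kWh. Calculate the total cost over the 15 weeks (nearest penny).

Runtime = 12 h/week × 15 weeks = 180 h
Energy = 0.08 kW × 180 h = 14.4 kWh
Cost = 14.4 kWh × £0.37/kWh = £5.33

£5.33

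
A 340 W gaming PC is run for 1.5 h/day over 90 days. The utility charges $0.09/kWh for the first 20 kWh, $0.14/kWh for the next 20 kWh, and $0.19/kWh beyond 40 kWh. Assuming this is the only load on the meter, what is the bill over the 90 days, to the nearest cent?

Runtime = 1.5 h/day × 90 days = 135 h
Energy = 0.34 kW × 135 h = 45.9 kWh
Tier 1 (0–20 kWh): 20 × $0.09 = $1.8
Tier 2 (20–40 kWh): 20 × $0.14 = $2.8
Above 40 kWh: 5.9 × $0.19 = $1.121
Bill = $5.72

$5.72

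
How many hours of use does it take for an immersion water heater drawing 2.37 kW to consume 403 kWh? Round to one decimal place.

Hours = 403 kWh ÷ 2.37 kW = 170.0 h

170.0 h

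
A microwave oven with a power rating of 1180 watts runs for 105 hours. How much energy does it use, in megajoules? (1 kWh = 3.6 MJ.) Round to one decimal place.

Energy = 1.18 kW × 105 h = 123.9 kWh
= 123.9 × 3.6 MJ = 446.0 MJ

446.0 MJ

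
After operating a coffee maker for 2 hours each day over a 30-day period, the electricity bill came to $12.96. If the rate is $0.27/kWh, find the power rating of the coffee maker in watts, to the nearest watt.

800 W

Energy = $12.96 ÷ $0.27/kWh = 48 kWh
Runtime = 2 h/day × 30 days = 60 h
Power = 48 kWh ÷ 60 h = 0.8 kW = 800 W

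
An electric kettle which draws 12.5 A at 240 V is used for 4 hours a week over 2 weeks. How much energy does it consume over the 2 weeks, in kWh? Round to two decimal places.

24.00 kWh

Power = 12.5 A × 240 V = 3000 W = 3 kW
Runtime = 4 h/week × 2 weeks = 8 h
Energy = 3 kW × 8 h = 24 kWh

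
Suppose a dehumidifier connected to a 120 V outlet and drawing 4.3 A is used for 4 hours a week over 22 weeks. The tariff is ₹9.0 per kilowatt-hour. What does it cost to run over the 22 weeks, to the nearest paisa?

Power = 4.3 A × 120 V = 516 W = 0.516 kW
Runtime = 4 h/week × 22 weeks = 88 h
Energy = 0.516 kW × 88 h = 45.408 kWh
Cost = 45.408 kWh × ₹9.0/kWh = ₹408.67

₹408.67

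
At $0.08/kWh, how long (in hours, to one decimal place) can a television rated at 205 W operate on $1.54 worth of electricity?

Energy available = $1.54 ÷ $0.08/kWh = 19.25 kWh
Hours = 19.25 kWh ÷ 0.205 kW = 93.9 h

93.9 h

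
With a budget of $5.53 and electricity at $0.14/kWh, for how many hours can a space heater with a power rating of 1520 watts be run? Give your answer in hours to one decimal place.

Energy available = $5.53 ÷ $0.14/kWh = 39.5 kWh
Hours = 39.5 kWh ÷ 1.52 kW = 26.0 h

26.0 h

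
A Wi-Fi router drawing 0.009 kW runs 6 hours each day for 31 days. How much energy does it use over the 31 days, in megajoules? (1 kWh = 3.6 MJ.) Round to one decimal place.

Runtime = 6 h/day × 31 days = 186 h
Energy = 0.009 kW × 186 h = 1.674 kWh
= 1.674 × 3.6 MJ = 6.0 MJ

6.0 MJ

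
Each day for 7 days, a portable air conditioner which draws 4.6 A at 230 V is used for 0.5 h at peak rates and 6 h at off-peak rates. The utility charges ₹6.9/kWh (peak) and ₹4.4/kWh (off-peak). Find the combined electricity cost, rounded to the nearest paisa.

₹221.07

Power = 4.6 A × 230 V = 1058 W = 1.058 kW
Peak energy = 1.058 kW × 0.5 h × 7 = 3.703 kWh
Off-peak energy = 1.058 kW × 6 h × 7 = 44.436 kWh
Cost = 3.703 × ₹6.9 + 44.436 × ₹4.4 = ₹25.5507 + ₹195.5184 = ₹221.07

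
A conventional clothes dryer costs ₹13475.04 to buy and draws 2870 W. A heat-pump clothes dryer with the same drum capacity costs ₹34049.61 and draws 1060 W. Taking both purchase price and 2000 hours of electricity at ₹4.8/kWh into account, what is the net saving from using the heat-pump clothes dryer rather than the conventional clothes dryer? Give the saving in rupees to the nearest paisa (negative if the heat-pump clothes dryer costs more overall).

-₹3198.57

conventional clothes dryer: ₹13475.04 + (2870/1000) kW × 2000 h × ₹4.8 = ₹13475.04 + ₹27552 = ₹41027.04
heat-pump clothes dryer: ₹34049.61 + (1060/1000) kW × 2000 h × ₹4.8 = ₹34049.61 + ₹10176 = ₹44225.61
Saving = ₹41027.04 − ₹44225.61 = −₹3198.57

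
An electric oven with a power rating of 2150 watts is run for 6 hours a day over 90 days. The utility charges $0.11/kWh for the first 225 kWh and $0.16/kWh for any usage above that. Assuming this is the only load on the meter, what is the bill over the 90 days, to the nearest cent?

Runtime = 6 h/day × 90 days = 540 h
Energy = 2.15 kW × 540 h = 1161 kWh
Tier 1 (0–225 kWh): 225 × $0.11 = $24.75
Above 225 kWh: 936 × $0.16 = $149.76
Bill = $174.51

$174.51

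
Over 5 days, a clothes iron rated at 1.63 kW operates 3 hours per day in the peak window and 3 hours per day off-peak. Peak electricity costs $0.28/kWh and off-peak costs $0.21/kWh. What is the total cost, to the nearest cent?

Peak energy = 1.63 kW × 3 h × 5 = 24.45 kWh
Off-peak energy = 1.63 kW × 3 h × 5 = 24.45 kWh
Cost = 24.45 × $0.28 + 24.45 × $0.21 = $6.846 + $5.1345 = $11.98

$11.98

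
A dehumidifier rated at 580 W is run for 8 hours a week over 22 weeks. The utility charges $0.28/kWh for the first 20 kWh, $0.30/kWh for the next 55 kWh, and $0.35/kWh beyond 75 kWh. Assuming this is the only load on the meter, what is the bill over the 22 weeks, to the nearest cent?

$31.58

Runtime = 8 h/week × 22 weeks = 176 h
Energy = 0.58 kW × 176 h = 102.08 kWh
Tier 1 (0–20 kWh): 20 × $0.28 = $5.6
Tier 2 (20–75 kWh): 55 × $0.30 = $16.5
Above 75 kWh: 27.08 × $0.35 = $9.478
Bill = $31.58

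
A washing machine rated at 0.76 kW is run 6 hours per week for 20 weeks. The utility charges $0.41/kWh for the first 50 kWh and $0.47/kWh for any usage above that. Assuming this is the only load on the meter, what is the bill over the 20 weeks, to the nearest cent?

Runtime = 6 h/week × 20 weeks = 120 h
Energy = 0.76 kW × 120 h = 91.2 kWh
Tier 1 (0–50 kWh): 50 × $0.41 = $20.5
Above 50 kWh: 41.2 × $0.47 = $19.364
Bill = $39.86

$39.86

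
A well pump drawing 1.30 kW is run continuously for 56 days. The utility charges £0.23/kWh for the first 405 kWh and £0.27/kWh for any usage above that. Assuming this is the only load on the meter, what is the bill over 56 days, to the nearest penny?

£455.54

Runtime = 24 h × 56 = 1344 h
Energy = 1.3 kW × 1344 h = 1747.2 kWh
Tier 1 (0–405 kWh): 405 × £0.23 = £93.15
Above 405 kWh: 1342.2 × £0.27 = £362.394
Bill = £455.54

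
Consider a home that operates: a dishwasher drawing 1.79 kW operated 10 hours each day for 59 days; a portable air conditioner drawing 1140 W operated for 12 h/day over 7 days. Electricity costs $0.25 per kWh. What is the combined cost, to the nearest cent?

dishwasher: Runtime = 10 h/day × 59 days = 590 h
dishwasher: 1.79 kW × 590 h = 1056.1 kWh
portable air conditioner: Runtime = 12 h/day × 7 days = 84 h
portable air conditioner: 1.14 kW × 84 h = 95.76 kWh
Total energy = 1151.86 kWh
Cost = 1151.86 × $0.25 = $287.97

$287.97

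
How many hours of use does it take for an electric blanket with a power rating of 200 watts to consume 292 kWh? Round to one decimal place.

1460.0 h

Hours = 292 kWh ÷ 0.2 kW = 1460.0 h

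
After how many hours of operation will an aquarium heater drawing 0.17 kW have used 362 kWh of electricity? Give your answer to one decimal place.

Hours = 362 kWh ÷ 0.17 kW = 2129.4 h

2129.4 h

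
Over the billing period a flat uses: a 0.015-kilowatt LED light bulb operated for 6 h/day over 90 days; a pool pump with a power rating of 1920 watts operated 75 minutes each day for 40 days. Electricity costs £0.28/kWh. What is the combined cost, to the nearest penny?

LED light bulb: Runtime = 6 h/day × 90 days = 540 h
LED light bulb: 0.015 kW × 540 h = 8.1 kWh
pool pump: Runtime = 75 min × 40 = 3000 min = 50 h
pool pump: 1.92 kW × 50 h = 96 kWh
Total energy = 104.1 kWh
Cost = 104.1 × £0.28 = £29.15

£29.15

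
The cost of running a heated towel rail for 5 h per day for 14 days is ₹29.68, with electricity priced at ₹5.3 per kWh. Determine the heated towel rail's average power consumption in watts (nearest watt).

Energy = ₹29.68 ÷ ₹5.3/kWh = 5.6 kWh
Runtime = 5 h/day × 14 days = 70 h
Power = 5.6 kWh ÷ 70 h = 0.08 kW = 80 W

80 W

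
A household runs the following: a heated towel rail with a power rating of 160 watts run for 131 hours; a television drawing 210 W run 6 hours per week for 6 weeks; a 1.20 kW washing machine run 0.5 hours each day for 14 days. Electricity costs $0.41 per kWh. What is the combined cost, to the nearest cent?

$15.14

heated towel rail: 0.16 kW × 131 h = 20.96 kWh
television: Runtime = 6 h/week × 6 weeks = 36 h
television: 0.21 kW × 36 h = 7.56 kWh
washing machine: Runtime = 0.5 h/day × 14 days = 7 h
washing machine: 1.2 kW × 7 h = 8.4 kWh
Total energy = 36.92 kWh
Cost = 36.92 × $0.41 = $15.14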